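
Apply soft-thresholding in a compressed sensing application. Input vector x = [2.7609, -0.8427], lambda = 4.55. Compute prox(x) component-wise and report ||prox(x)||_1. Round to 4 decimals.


Soft-thresholding with lambda = 4.55:
prox(2.7609) = sign(2.7609)*max(|2.7609| - 4.55, 0) = 0.0
prox(-0.8427) = sign(-0.8427)*max(|-0.8427| - 4.55, 0) = 0.0
prox(x) = [0.0, 0.0]
||prox(x)||_1 = 0.0 + 0.0 = 0.0


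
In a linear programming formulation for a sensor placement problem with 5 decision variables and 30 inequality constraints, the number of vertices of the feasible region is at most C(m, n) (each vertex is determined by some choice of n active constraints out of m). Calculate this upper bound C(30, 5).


Each vertex corresponds to some choice of n active constraints out of m, so the number of vertices is at most C(m, n) = m! / (n!(m-n)!).
m = 30, n = 5
Numerator: 30 * 29 * 28 * 27 * 26
Denominator: 5! = 120
C(30, 5) = 142506


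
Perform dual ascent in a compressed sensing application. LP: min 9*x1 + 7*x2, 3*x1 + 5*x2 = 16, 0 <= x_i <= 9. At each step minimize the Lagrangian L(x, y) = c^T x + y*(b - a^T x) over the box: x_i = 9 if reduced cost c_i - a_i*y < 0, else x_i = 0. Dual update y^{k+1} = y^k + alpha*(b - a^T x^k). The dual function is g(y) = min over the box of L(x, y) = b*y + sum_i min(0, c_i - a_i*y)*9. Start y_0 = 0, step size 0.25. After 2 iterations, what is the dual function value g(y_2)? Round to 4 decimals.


Dual ascent for LP: min 9*x1 + 7*x2, 3*x1 + 5*x2 = 16, 0 <= x_i <= 9
Step 1: y^k = 0.0, reduced costs: (9.0, 7.0)
  x^k = (0.0, 0.0), subgradient = b - a^T x = 16.0
  y^{k+1} = 0.0 + 0.25*16.0 = 4.0
Step 2: y^k = 4.0, reduced costs: (-3.0, -13.0)
  x^k = (9.0, 9.0), subgradient = b - a^T x = -56.0
  y^{k+1} = 4.0 + 0.25*-56.0 = -10.0
Dual objective at y_2 = -10.0: reduced costs (39.0, 57.0), box minimizer x = (0.0, 0.0)
g(y_2) = b*y + (c1 - a1*y)*x1 + (c2 - a2*y)*x2 = 16*(-10.0) + 39.0*0.0 + 57.0*0.0 = -160.0 + 0.0 + 0.0 = -160.0


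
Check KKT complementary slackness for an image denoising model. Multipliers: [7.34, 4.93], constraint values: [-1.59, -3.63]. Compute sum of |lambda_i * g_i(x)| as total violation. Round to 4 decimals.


KKT complementary slackness check:
lambda_1 * g_1 = 7.34 * -1.59 = -11.6706
lambda_2 * g_2 = 4.93 * -3.63 = -17.8959
Total violation = 11.6706 + 17.8959 = 29.5665


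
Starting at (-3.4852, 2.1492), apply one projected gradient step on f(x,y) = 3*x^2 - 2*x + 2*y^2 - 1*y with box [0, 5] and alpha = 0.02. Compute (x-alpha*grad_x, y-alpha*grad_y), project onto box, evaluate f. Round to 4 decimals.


Step 1: Compute gradient at (-3.4852, 2.1492).
grad_x = 2*3*-3.4852 - 2 = -22.9112
grad_y = 2*2*2.1492 - 1 = 7.5968
Step 2: Gradient step.
x_raw = -3.4852 - 0.02*-22.9112 = -3.027
y_raw = 2.1492 - 0.02*7.5968 = 1.9973
Step 3: Project onto [0, 5].
x_proj = clip(-3.027) = 0.0
y_proj = clip(1.9973) = 1.9973
Step 4: Evaluate f.
f(0.0, 1.9973) = 5.9809


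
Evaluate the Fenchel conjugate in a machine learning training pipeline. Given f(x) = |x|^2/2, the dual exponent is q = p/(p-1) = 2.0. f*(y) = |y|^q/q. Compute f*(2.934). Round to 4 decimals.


The conjugate exponent q satisfies 1/p + 1/q = 1.
p = 2, so q = 2/(2 - 1) = 2.0
|y|^q = 2.934^2.0 = 8.6084
f*(2.934) = 8.6084 / 2.0 = 4.3042


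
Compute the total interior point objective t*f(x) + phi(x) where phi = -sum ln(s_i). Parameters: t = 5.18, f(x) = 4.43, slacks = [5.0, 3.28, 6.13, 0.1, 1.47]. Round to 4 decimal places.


Step 1: Compute log-barrier.
ln values: [1.6094, 1.1878, 1.8132, -2.3026, 0.3853]
phi = -(1.6094 + 1.1878 + 1.8132 - 2.3026 + 0.3853) = -2.6932
Step 2: Compute augmented objective.
t*f(x) = 5.18*4.43 = 22.9474
Total = 22.9474 - 2.6932 = 20.2542


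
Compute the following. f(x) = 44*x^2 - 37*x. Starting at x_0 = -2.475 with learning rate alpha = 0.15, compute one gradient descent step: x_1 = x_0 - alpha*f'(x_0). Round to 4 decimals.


We compute the gradient at x_0 and apply the update.
f'(x) = 88*x - 37
f'(-2.475) = 88*-2.475 - 37 = -254.8
x_1 = -2.475 - 0.15*-254.8 = 35.745


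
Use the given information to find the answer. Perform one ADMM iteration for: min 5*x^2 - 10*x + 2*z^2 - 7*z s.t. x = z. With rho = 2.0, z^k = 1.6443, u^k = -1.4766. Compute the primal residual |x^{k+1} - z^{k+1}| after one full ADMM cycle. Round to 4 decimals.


ADMM iteration with rho = 2.0, z^k = 1.6443, u^k = -1.4766
Step 1: x-update.
Minimize 5*x^2 - 10*x + (2.0/2)*(x - 1.6443 - 1.4766)^2
FOC: (2*5 + 2.0)*x = 10 + 2.0*(1.6443 + 1.4766)
x^{k+1} = 1.3535
Step 2: z-update.
Minimize 2*z^2 - 7*z + (2.0/2)*(1.3535 - z - 1.4766)^2
FOC: (2*2 + 2.0)*z = 7 + 2.0*(1.3535 - 1.4766)
z^{k+1} = 1.1256
Step 3: u-update.
u^{k+1} = -1.4766 + 1.3535 - 1.1256 = -1.2487
Step 4: Primal residual = |1.3535 - 1.1256| = 0.2279


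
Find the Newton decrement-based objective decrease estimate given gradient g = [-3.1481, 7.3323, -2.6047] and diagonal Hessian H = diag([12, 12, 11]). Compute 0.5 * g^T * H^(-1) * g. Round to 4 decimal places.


Step 1: H is diagonal, so H^(-1) * g = [-0.2623, 0.611, -0.2368].
Step 2: g^T H^(-1) g = sum_i g_i^2 / H_ii
  = (-3.1481)^2/12 + (7.3323)^2/12 + (-2.6047)^2/11
  = 0.8259 + 4.4802 + 0.6168 = 5.9229
Step 3: Objective decrease = 0.5 * g^T H^(-1) g = 2.9614


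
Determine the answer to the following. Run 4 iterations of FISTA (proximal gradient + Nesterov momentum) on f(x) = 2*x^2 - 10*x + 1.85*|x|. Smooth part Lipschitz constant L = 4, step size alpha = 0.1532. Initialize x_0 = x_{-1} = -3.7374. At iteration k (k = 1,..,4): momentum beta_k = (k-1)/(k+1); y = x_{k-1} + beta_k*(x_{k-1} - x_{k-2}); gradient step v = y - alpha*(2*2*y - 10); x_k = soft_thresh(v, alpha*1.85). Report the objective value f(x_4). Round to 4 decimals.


FISTA on f(x) = 2*x^2 - 10*x + 1.85*|x|
L = 4, alpha = 0.1532
Iteration 1: beta = 0.0, y = -3.7374 + 0.0*(-3.7374 + 3.7374) = -3.7374
  grad(y) = -24.9496, v = y - alpha*grad = 0.0849
  prox(v) = soft_thresh(0.0849, 0.2834) = 0.0
Iteration 2: beta = 0.3333, y = 0.0 + 0.3333*(0.0 + 3.7374) = 1.2458
  grad(y) = -5.0168, v = y - alpha*grad = 2.0144
  prox(v) = soft_thresh(2.0144, 0.2834) = 1.731
Iteration 3: beta = 0.5, y = 1.731 + 0.5*(1.731 - 0.0) = 2.5964
  grad(y) = 0.3857, v = y - alpha*grad = 2.5373
  prox(v) = soft_thresh(2.5373, 0.2834) = 2.2539
Iteration 4: beta = 0.6, y = 2.2539 + 0.6*(2.2539 - 1.731) = 2.5677
  grad(y) = 0.2708, v = y - alpha*grad = 2.5262
  prox(v) = soft_thresh(2.5262, 0.2834) = 2.2428
f(x_4) = 2*2.2428^2 - 10*2.2428 + 1.85*|2.2428| = -8.2185


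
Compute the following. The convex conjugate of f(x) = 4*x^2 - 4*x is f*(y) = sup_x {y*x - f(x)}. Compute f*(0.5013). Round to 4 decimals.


f*(y) = sup_x {y*x - a*x^2 - b*x} = sup_x {(y-b)*x - a*x^2}
FOC: (y - b) - 2a*x = 0 => x* = (y - b)/(2a)
x* = (0.5013 + 4)/(2*4) = 0.5627
f*(0.5013) = (y-b)^2/(4a) = (0.5013 + 4)^2/(4*4)
= 20.2617/16 = 1.2664


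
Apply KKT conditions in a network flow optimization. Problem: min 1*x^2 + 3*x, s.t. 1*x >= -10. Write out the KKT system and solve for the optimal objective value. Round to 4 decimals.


Step 1: Try lambda = 0 (constraint inactive).
Stationarity: 2*1*x + 3 = 0
x* = -3/(2*1) = -1.5
Check constraint: 1*-1.5 = -1.5 >= -10 -- satisfied.
Step 2: Compute optimal value.
f(x*) = 1*(-1.5)^2 + 3*(-1.5) = -2.25


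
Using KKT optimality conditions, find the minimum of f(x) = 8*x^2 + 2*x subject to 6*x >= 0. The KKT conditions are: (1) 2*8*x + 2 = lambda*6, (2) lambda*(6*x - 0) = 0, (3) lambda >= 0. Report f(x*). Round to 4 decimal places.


Step 1: Try lambda = 0 (constraint inactive).
x_unc = -2/(2*8) = -0.125
Check: 6*-0.125 = -0.75 < 0 -- violated!
Step 2: Constraint must be active: 6*x = 0
x* = 0/6 = 0.0
lambda = (2*8*0.0 + 2)/6 = 0.3333
Step 3: Compute optimal value.
f(x*) = 8*0.0^2 + 2*0.0 = 0.0


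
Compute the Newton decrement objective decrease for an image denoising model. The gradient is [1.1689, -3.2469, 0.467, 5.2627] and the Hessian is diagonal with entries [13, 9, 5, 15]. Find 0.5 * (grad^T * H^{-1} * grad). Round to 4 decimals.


Step 1: H is diagonal, so H^(-1) * g = [0.0899, -0.3608, 0.0934, 0.3508].
Step 2: g^T H^(-1) g = sum_i g_i^2 / H_ii
  = (1.1689)^2/13 + (-3.2469)^2/9 + (0.467)^2/5 + (5.2627)^2/15
  = 0.1051 + 1.1714 + 0.0436 + 1.8464 = 3.1665
Step 3: Objective decrease = 0.5 * g^T H^(-1) g = 1.5832


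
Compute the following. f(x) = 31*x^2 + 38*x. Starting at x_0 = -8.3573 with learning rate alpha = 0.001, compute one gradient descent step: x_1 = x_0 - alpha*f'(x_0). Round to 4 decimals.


We compute the gradient at x_0 and apply the update.
f'(x) = 62*x + 38
f'(-8.3573) = 62*-8.3573 + 38 = -480.1526
x_1 = -8.3573 - 0.001*-480.1526 = -7.8771


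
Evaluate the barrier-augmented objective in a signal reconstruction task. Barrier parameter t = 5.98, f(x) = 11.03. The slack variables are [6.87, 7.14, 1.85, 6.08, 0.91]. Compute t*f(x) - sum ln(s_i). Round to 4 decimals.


Step 1: Compute log-barrier.
ln values: [1.9272, 1.9657, 0.6152, 1.805, -0.0943]
phi = -(1.9272 + 1.9657 + 0.6152 + 1.805 - 0.0943) = -6.2188
Step 2: Compute augmented objective.
t*f(x) = 5.98*11.03 = 65.9594
Total = 65.9594 - 6.2188 = 59.7406


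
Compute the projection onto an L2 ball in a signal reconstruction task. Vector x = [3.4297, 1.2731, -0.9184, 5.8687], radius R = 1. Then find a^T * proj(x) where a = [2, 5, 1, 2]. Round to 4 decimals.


Step 1: Compute ||x|| (intermediates to 6 decimals).
||x|| = sqrt(3.4297^2 + 1.2731^2 + (-0.9184)^2 + 5.8687^2) = 6.976297
Step 2: Project.
Since ||x|| > R, scale = R/||x|| = 1/6.976297 = 0.143343, proj(x) = scale * x
proj(x) = [0.491623, 0.18249, -0.131646, 0.841237]
Step 3: Dot product.
a^T * proj(x) = 2*0.491623 + 5*0.18249 + 1*(-0.131646) + 2*0.841237 = 3.4465


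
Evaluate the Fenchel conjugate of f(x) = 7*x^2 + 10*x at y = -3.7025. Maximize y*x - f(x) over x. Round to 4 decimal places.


f*(y) = sup_x {y*x - a*x^2 - b*x} = sup_x {(y-b)*x - a*x^2}
FOC: (y - b) - 2a*x = 0 => x* = (y - b)/(2a)
x* = (-3.7025 - 10)/(2*7) = -0.9788
f*(-3.7025) = (y-b)^2/(4a) = (-3.7025 - 10)^2/(4*7)
= 187.7585/28 = 6.7057


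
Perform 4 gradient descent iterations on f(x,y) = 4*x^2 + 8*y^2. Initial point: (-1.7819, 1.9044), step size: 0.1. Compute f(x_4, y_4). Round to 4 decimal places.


Gradient descent on f(x,y) = 4*x^2 + 8*y^2.
Starting point: (-1.7819, 1.9044), alpha = 0.1
Step 1: grad_x = 2*4*-1.7819 = -14.2552, grad_y = 2*8*1.9044 = 30.4704
  x_1 = -1.7819 - 0.1*-14.2552 = -0.3564
  y_1 = 1.9044 - 0.1*30.4704 = -1.1426
Step 2: grad_x = 2*4*-0.3564 = -2.851, grad_y = 2*8*-1.1426 = -18.2822
  x_2 = -0.3564 - 0.1*-2.851 = -0.0713
  y_2 = -1.1426 - 0.1*-18.2822 = 0.6856
Step 3: grad_x = 2*4*-0.0713 = -0.5702, grad_y = 2*8*0.6856 = 10.9693
  x_3 = -0.0713 - 0.1*-0.5702 = -0.0143
  y_3 = 0.6856 - 0.1*10.9693 = -0.4114
Step 4: grad_x = 2*4*-0.0143 = -0.114, grad_y = 2*8*-0.4114 = -6.5816
  x_4 = -0.0143 - 0.1*-0.114 = -0.0029
  y_4 = -0.4114 - 0.1*-6.5816 = 0.2468
f(-0.0029, 0.2468) = 4*(-0.0029)^2 + 8*0.2468^2 = 0.4874


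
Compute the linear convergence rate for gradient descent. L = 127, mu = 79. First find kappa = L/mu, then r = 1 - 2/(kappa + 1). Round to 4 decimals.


Step 1: Compute the condition number.
kappa = L/mu = 127/79 = 1.6076
Step 2: Compute the convergence rate.
r = 1 - 2/(kappa + 1) = 1 - 2*mu/(L + mu) = (L - mu)/(L + mu) = 48/206 = 0.233


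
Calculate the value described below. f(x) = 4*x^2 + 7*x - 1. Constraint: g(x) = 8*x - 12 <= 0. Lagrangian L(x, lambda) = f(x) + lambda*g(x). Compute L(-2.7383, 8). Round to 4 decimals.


Step 1: Evaluate f(x).
f(-2.7383) = 4*(-2.7383)^2 + 7*(-2.7383) - 1 = 9.825
Step 2: Evaluate g(x).
g(-2.7383) = 8*-2.7383 - 12 = -33.9064
Step 3: Compute Lagrangian.
L = 9.825 + 8*-33.9064 = -261.4262


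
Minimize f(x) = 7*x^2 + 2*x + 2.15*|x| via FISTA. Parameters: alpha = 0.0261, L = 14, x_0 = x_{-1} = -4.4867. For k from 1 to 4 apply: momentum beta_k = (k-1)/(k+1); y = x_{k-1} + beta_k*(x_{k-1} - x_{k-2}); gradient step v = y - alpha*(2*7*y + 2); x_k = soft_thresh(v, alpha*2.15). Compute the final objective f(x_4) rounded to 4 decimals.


FISTA on f(x) = 7*x^2 + 2*x + 2.15*|x|
L = 14, alpha = 0.0261
Iteration 1: beta = 0.0, y = -4.4867 + 0.0*(-4.4867 + 4.4867) = -4.4867
  grad(y) = -60.8138, v = y - alpha*grad = -2.8995
  prox(v) = soft_thresh(-2.8995, 0.0561) = -2.8433
Iteration 2: beta = 0.3333, y = -2.8433 + 0.3333*(-2.8433 + 4.4867) = -2.2956
  grad(y) = -30.1378, v = y - alpha*grad = -1.509
  prox(v) = soft_thresh(-1.509, 0.0561) = -1.4528
Iteration 3: beta = 0.5, y = -1.4528 + 0.5*(-1.4528 + 2.8433) = -0.7576
  grad(y) = -8.6064, v = y - alpha*grad = -0.533
  prox(v) = soft_thresh(-0.533, 0.0561) = -0.4769
Iteration 4: beta = 0.6, y = -0.4769 + 0.6*(-0.4769 + 1.4528) = 0.1087
  grad(y) = 3.5223, v = y - alpha*grad = 0.0168
  prox(v) = soft_thresh(0.0168, 0.0561) = 0.0
f(x_4) = 7*0.0^2 + 2*0.0 + 2.15*|0.0| = 0.0


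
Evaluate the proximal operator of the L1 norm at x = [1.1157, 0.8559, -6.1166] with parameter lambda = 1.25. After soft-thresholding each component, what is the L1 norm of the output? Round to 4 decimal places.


Soft-thresholding with lambda = 1.25:
prox(1.1157) = sign(1.1157)*max(|1.1157| - 1.25, 0) = 0.0
prox(0.8559) = sign(0.8559)*max(|0.8559| - 1.25, 0) = 0.0
prox(-6.1166) = sign(-6.1166)*max(|-6.1166| - 1.25, 0) = -4.8666
prox(x) = [0.0, 0.0, -4.8666]
||prox(x)||_1 = 0.0 + 0.0 + 4.8666 = 4.8666


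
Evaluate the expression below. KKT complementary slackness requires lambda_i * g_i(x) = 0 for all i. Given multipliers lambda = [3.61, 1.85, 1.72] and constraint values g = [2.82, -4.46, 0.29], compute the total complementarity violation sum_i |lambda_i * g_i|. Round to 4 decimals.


KKT complementary slackness check:
lambda_1 * g_1 = 3.61 * 2.82 = 10.1802
lambda_2 * g_2 = 1.85 * -4.46 = -8.251
lambda_3 * g_3 = 1.72 * 0.29 = 0.4988
Total violation = 10.1802 + 8.251 + 0.4988 = 18.93


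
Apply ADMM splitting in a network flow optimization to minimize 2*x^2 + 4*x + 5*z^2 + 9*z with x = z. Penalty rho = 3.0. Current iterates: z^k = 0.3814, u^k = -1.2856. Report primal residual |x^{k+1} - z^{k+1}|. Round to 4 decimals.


ADMM iteration with rho = 3.0, z^k = 0.3814, u^k = -1.2856
Step 1: x-update.
Minimize 2*x^2 + 4*x + (3.0/2)*(x - 0.3814 - 1.2856)^2
FOC: (2*2 + 3.0)*x = -4 + 3.0*(0.3814 + 1.2856)
x^{k+1} = 0.143
Step 2: z-update.
Minimize 5*z^2 + 9*z + (3.0/2)*(0.143 - z - 1.2856)^2
FOC: (2*5 + 3.0)*z = -9 + 3.0*(0.143 - 1.2856)
z^{k+1} = -0.956
Step 3: u-update.
u^{k+1} = -1.2856 + 0.143 + 0.956 = -0.1866
Step 4: Primal residual = |0.143 + 0.956| = 1.099


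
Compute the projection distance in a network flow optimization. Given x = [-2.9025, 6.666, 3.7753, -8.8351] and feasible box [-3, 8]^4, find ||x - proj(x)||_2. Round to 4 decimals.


Project each component onto [-3, 8].
clip(-2.9025) = -2.9025, clip(6.666) = 6.666, clip(3.7753) = 3.7753, clip(-8.8351) = -3.0
Projection = [-2.9025, 6.666, 3.7753, -3.0]
Squared diffs: [0.0, 0.0, 0.0, 34.0484]
Distance = sqrt(34.0484) = 5.8351


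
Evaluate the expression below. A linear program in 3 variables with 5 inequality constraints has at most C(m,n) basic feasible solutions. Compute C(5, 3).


Each vertex corresponds to some choice of n active constraints out of m, so the number of vertices is at most C(m, n) = m! / (n!(m-n)!).
m = 5, n = 3
Numerator: 5 * 4 * 3
Denominator: 3! = 6
C(5, 3) = 10


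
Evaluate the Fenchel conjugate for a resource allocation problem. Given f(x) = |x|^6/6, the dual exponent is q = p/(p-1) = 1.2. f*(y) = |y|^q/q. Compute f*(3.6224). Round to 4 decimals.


The conjugate exponent q satisfies 1/p + 1/q = 1.
p = 6, so q = 6/(6 - 1) = 1.2
|y|^q = 3.6224^1.2 = 4.6859
f*(3.6224) = 4.6859 / 1.2 = 3.9049


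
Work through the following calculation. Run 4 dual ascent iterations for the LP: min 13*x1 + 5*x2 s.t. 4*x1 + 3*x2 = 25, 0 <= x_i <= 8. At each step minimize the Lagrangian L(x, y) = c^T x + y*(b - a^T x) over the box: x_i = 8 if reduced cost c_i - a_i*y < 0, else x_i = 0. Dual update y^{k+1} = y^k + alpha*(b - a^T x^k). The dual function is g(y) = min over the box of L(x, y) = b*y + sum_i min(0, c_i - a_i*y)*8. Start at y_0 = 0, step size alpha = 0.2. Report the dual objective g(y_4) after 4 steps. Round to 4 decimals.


Dual ascent for LP: min 13*x1 + 5*x2, 4*x1 + 3*x2 = 25, 0 <= x_i <= 8
Step 1: y^k = 0.0, reduced costs: (13.0, 5.0)
  x^k = (0.0, 0.0), subgradient = b - a^T x = 25.0
  y^{k+1} = 0.0 + 0.2*25.0 = 5.0
Step 2: y^k = 5.0, reduced costs: (-7.0, -10.0)
  x^k = (8.0, 8.0), subgradient = b - a^T x = -31.0
  y^{k+1} = 5.0 + 0.2*-31.0 = -1.2
Step 3: y^k = -1.2, reduced costs: (17.8, 8.6)
  x^k = (0.0, 0.0), subgradient = b - a^T x = 25.0
  y^{k+1} = -1.2 + 0.2*25.0 = 3.8
Step 4: y^k = 3.8, reduced costs: (-2.2, -6.4)
  x^k = (8.0, 8.0), subgradient = b - a^T x = -31.0
  y^{k+1} = 3.8 + 0.2*-31.0 = -2.4
Dual objective at y_4 = -2.4: reduced costs (22.6, 12.2), box minimizer x = (0.0, 0.0)
g(y_4) = b*y + (c1 - a1*y)*x1 + (c2 - a2*y)*x2 = 25*(-2.4) + 22.6*0.0 + 12.2*0.0 = -60.0 + 0.0 + 0.0 = -60.0


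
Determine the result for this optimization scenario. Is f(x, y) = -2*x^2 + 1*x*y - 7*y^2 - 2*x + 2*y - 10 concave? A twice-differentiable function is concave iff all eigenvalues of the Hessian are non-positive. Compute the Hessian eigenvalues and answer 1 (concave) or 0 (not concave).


The Hessian of f(x,y) = -2*x^2 + 1*x*y - 7*y^2 - 2*x + 2*y - 10 is:
H = [[-4, 1], [1, -14]]
Trace = -4 - 14 = -18
Determinant = -4*-14 - (1)^2 = 55
Discriminant = (-18)^2 - 4*55 = 104.0
Eigenvalues: lambda_1 = -14.099, lambda_2 = -3.901
The function is concave.

1


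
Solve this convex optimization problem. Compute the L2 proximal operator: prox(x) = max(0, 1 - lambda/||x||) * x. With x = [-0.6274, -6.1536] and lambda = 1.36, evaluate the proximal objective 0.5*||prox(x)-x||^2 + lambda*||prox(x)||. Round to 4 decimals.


Step 1: Compute ||x||.
||x|| = 6.1855
Step 2: Compute scaling factor.
scale = max(0, 1 - 1.36/6.1855) = 0.7801
Step 3: prox(x) = [-0.4895, -4.8006]
||prox(x)|| = 4.8255
Step 4: Proximal objective.
0.5*||prox-x||^2 = 0.9248
lambda*||prox|| = 6.5627
Total = 7.4875


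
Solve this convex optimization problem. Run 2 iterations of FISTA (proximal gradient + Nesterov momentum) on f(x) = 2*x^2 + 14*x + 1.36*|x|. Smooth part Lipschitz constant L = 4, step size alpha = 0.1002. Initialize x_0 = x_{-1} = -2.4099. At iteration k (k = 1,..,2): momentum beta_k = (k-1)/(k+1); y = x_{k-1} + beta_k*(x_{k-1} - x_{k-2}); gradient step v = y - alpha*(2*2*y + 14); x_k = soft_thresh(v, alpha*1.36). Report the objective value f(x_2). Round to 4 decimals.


FISTA on f(x) = 2*x^2 + 14*x + 1.36*|x|
L = 4, alpha = 0.1002
Iteration 1: beta = 0.0, y = -2.4099 + 0.0*(-2.4099 + 2.4099) = -2.4099
  grad(y) = 4.3604, v = y - alpha*grad = -2.8468
  prox(v) = soft_thresh(-2.8468, 0.1363) = -2.7105
Iteration 2: beta = 0.3333, y = -2.7105 + 0.3333*(-2.7105 + 2.4099) = -2.8108
  grad(y) = 2.757, v = y - alpha*grad = -3.087
  prox(v) = soft_thresh(-3.087, 0.1363) = -2.9507
f(x_2) = 2*(-2.9507)^2 + 14*(-2.9507) + 1.36*|-2.9507| = -19.8836


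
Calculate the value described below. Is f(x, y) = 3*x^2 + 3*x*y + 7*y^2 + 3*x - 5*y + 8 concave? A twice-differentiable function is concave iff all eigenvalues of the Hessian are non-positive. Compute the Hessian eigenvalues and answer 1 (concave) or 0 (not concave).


The Hessian of f(x,y) = 3*x^2 + 3*x*y + 7*y^2 + 3*x - 5*y + 8 is:
H = [[6, 3], [3, 14]]
Trace = 6 + 14 = 20
Determinant = 6*14 - (3)^2 = 75
Discriminant = (20)^2 - 4*75 = 100.0
Eigenvalues: lambda_1 = 5.0, lambda_2 = 15.0
The function is not concave.

0


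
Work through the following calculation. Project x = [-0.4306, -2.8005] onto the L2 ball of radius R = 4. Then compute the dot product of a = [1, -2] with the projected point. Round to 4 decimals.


Step 1: Compute ||x|| (intermediates to 6 decimals).
||x|| = sqrt((-0.4306)^2 + (-2.8005)^2) = 2.833411
Step 2: Project.
Since ||x|| <= R, proj = x (no scaling needed).
proj(x) = [-0.4306, -2.8005]
Step 3: Dot product.
a^T * proj(x) = 1*(-0.4306) - 2*(-2.8005) = 5.1704


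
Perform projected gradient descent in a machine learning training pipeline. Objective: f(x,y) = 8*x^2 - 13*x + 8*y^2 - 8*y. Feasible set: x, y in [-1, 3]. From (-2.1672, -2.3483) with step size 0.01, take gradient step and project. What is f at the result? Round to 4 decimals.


Step 1: Compute gradient at (-2.1672, -2.3483).
grad_x = 2*8*-2.1672 - 13 = -47.6752
grad_y = 2*8*-2.3483 - 8 = -45.5728
Step 2: Gradient step.
x_raw = -2.1672 - 0.01*-47.6752 = -1.6904
y_raw = -2.3483 - 0.01*-45.5728 = -1.8926
Step 3: Project onto [-1, 3].
x_proj = clip(-1.6904) = -1.0
y_proj = clip(-1.8926) = -1.0
Step 4: Evaluate f.
f(-1.0, -1.0) = 37.0


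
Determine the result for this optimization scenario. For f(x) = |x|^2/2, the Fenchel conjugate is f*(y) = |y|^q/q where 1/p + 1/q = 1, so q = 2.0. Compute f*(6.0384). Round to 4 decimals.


The conjugate exponent q satisfies 1/p + 1/q = 1.
p = 2, so q = 2/(2 - 1) = 2.0
|y|^q = 6.0384^2.0 = 36.4623
f*(6.0384) = 36.4623 / 2.0 = 18.2311


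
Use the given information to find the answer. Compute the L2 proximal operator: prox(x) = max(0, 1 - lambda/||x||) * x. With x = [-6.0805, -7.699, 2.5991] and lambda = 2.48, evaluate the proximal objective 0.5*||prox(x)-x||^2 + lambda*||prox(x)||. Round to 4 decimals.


Step 1: Compute ||x||.
||x|| = 10.149
Step 2: Compute scaling factor.
scale = max(0, 1 - 2.48/10.149) = 0.7556
Step 3: prox(x) = [-4.5947, -5.8177, 1.964]
||prox(x)|| = 7.669
Step 4: Proximal objective.
0.5*||prox-x||^2 = 3.0752
lambda*||prox|| = 19.0191
Total = 22.0943


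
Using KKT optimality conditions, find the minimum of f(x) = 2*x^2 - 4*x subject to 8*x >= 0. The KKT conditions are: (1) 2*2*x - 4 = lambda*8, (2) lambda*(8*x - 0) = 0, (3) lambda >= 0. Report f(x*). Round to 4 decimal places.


Step 1: Try lambda = 0 (constraint inactive).
Stationarity: 2*2*x - 4 = 0
x* = 4/(2*2) = 1.0
Check constraint: 8*1.0 = 8.0 >= 0 -- satisfied.
Step 2: Compute optimal value.
f(x*) = 2*1.0^2 - 4*1.0 = -2.0


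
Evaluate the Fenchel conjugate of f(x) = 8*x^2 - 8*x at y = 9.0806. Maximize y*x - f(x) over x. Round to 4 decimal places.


f*(y) = sup_x {y*x - a*x^2 - b*x} = sup_x {(y-b)*x - a*x^2}
FOC: (y - b) - 2a*x = 0 => x* = (y - b)/(2a)
x* = (9.0806 + 8)/(2*8) = 1.0675
f*(9.0806) = (y-b)^2/(4a) = (9.0806 + 8)^2/(4*8)
= 291.7469/32 = 9.1171


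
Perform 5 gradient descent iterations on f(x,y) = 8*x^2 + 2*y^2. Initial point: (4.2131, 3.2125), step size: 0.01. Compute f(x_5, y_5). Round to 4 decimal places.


Gradient descent on f(x,y) = 8*x^2 + 2*y^2.
Starting point: (4.2131, 3.2125), alpha = 0.01
Step 1: grad_x = 2*8*4.2131 = 67.4096, grad_y = 2*2*3.2125 = 12.85
  x_1 = 4.2131 - 0.01*67.4096 = 3.539
  y_1 = 3.2125 - 0.01*12.85 = 3.084
Step 2: grad_x = 2*8*3.539 = 56.6241, grad_y = 2*2*3.084 = 12.336
  x_2 = 3.539 - 0.01*56.6241 = 2.9728
  y_2 = 3.084 - 0.01*12.336 = 2.9606
Step 3: grad_x = 2*8*2.9728 = 47.5642, grad_y = 2*2*2.9606 = 11.8426
  x_3 = 2.9728 - 0.01*47.5642 = 2.4971
  y_3 = 2.9606 - 0.01*11.8426 = 2.8422
Step 4: grad_x = 2*8*2.4971 = 39.9539, grad_y = 2*2*2.8422 = 11.3689
  x_4 = 2.4971 - 0.01*39.9539 = 2.0976
  y_4 = 2.8422 - 0.01*11.3689 = 2.7285
Step 5: grad_x = 2*8*2.0976 = 33.5613, grad_y = 2*2*2.7285 = 10.9141
  x_5 = 2.0976 - 0.01*33.5613 = 1.762
  y_5 = 2.7285 - 0.01*10.9141 = 2.6194
f(1.762, 2.6194) = 8*1.762^2 + 2*2.6194^2 = 38.5586


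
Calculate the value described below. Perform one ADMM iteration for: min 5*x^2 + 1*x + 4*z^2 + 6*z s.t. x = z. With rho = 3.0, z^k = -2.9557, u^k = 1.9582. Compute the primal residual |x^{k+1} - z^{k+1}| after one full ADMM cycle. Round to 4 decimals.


ADMM iteration with rho = 3.0, z^k = -2.9557, u^k = 1.9582
Step 1: x-update.
Minimize 5*x^2 + 1*x + (3.0/2)*(x + 2.9557 + 1.9582)^2
FOC: (2*5 + 3.0)*x = -1 + 3.0*(-2.9557 - 1.9582)
x^{k+1} = -1.2109
Step 2: z-update.
Minimize 4*z^2 + 6*z + (3.0/2)*(-1.2109 - z + 1.9582)^2
FOC: (2*4 + 3.0)*z = -6 + 3.0*(-1.2109 + 1.9582)
z^{k+1} = -0.3416
Step 3: u-update.
u^{k+1} = 1.9582 - 1.2109 + 0.3416 = 1.0889
Step 4: Primal residual = |-1.2109 + 0.3416| = 0.8693


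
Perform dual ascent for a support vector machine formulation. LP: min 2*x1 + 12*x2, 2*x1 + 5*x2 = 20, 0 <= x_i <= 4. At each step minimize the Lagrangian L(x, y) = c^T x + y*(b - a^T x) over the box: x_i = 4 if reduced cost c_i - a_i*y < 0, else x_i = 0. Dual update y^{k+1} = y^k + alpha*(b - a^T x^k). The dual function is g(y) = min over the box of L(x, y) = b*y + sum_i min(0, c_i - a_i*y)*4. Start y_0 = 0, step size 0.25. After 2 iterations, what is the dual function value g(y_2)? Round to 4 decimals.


Dual ascent for LP: min 2*x1 + 12*x2, 2*x1 + 5*x2 = 20, 0 <= x_i <= 4
Step 1: y^k = 0.0, reduced costs: (2.0, 12.0)
  x^k = (0.0, 0.0), subgradient = b - a^T x = 20.0
  y^{k+1} = 0.0 + 0.25*20.0 = 5.0
Step 2: y^k = 5.0, reduced costs: (-8.0, -13.0)
  x^k = (4.0, 4.0), subgradient = b - a^T x = -8.0
  y^{k+1} = 5.0 + 0.25*-8.0 = 3.0
Dual objective at y_2 = 3.0: reduced costs (-4.0, -3.0), box minimizer x = (4.0, 4.0)
g(y_2) = b*y + (c1 - a1*y)*x1 + (c2 - a2*y)*x2 = 20*3.0 + (-4.0)*4.0 + (-3.0)*4.0 = 60.0 - 16.0 - 12.0 = 32.0


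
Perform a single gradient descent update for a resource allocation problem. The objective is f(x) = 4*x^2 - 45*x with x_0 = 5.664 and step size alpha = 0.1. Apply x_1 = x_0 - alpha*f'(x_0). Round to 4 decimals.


We compute the gradient at x_0 and apply the update.
f'(x) = 8*x - 45
f'(5.664) = 8*5.664 - 45 = 0.312
x_1 = 5.664 - 0.1*0.312 = 5.6328


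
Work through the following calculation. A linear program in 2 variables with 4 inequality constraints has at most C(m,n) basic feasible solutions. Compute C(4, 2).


Each vertex corresponds to some choice of n active constraints out of m, so the number of vertices is at most C(m, n) = m! / (n!(m-n)!).
m = 4, n = 2
Numerator: 4 * 3
Denominator: 2! = 2
C(4, 2) = 6


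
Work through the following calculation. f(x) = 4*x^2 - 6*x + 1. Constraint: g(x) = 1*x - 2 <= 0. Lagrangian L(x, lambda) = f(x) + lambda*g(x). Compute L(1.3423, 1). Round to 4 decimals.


Step 1: Evaluate f(x).
f(1.3423) = 4*1.3423^2 - 6*1.3423 + 1 = 0.1533
Step 2: Evaluate g(x).
g(1.3423) = 1*1.3423 - 2 = -0.6577
Step 3: Compute Lagrangian.
L = 0.1533 + 1*-0.6577 = -0.5044


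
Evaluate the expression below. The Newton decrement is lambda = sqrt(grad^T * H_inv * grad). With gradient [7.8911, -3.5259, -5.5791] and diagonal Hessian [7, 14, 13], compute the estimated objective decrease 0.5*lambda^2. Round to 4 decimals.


Step 1: H is diagonal, so H^(-1) * g = [1.1273, -0.2519, -0.4292].
Step 2: g^T H^(-1) g = sum_i g_i^2 / H_ii
  = (7.8911)^2/7 + (-3.5259)^2/14 + (-5.5791)^2/13
  = 8.8956 + 0.888 + 2.3943 = 12.178
Step 3: Objective decrease = 0.5 * g^T H^(-1) g = 6.089


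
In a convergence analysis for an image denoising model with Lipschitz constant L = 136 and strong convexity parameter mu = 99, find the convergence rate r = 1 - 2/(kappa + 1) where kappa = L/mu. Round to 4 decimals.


Step 1: Compute the condition number.
kappa = L/mu = 136/99 = 1.3737
Step 2: Compute the convergence rate.
r = 1 - 2/(kappa + 1) = 1 - 2*mu/(L + mu) = (L - mu)/(L + mu) = 37/235 = 0.1574


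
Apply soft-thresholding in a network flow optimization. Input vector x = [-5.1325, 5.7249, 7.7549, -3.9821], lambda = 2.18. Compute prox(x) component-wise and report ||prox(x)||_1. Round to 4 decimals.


Soft-thresholding with lambda = 2.18:
prox(-5.1325) = sign(-5.1325)*max(|-5.1325| - 2.18, 0) = -2.9525
prox(5.7249) = sign(5.7249)*max(|5.7249| - 2.18, 0) = 3.5449
prox(7.7549) = sign(7.7549)*max(|7.7549| - 2.18, 0) = 5.5749
prox(-3.9821) = sign(-3.9821)*max(|-3.9821| - 2.18, 0) = -1.8021
prox(x) = [-2.9525, 3.5449, 5.5749, -1.8021]
||prox(x)||_1 = 2.9525 + 3.5449 + 5.5749 + 1.8021 = 13.8744


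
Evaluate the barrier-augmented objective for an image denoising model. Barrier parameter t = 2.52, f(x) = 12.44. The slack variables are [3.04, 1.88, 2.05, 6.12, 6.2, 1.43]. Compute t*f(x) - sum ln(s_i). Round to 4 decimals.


Step 1: Compute log-barrier.
ln values: [1.1119, 0.6313, 0.7178, 1.8116, 1.8245, 0.3577]
phi = -(1.1119 + 0.6313 + 0.7178 + 1.8116 + 1.8245 + 0.3577) = -6.4548
Step 2: Compute augmented objective.
t*f(x) = 2.52*12.44 = 31.3488
Total = 31.3488 - 6.4548 = 24.894


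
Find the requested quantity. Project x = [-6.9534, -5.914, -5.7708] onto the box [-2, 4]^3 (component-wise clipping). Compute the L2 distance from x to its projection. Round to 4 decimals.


Project each component onto [-2, 4].
clip(-6.9534) = -2.0, clip(-5.914) = -2.0, clip(-5.7708) = -2.0
Projection = [-2.0, -2.0, -2.0]
Squared diffs: [24.5362, 15.3194, 14.2189]
Distance = sqrt(54.0745) = 7.3535


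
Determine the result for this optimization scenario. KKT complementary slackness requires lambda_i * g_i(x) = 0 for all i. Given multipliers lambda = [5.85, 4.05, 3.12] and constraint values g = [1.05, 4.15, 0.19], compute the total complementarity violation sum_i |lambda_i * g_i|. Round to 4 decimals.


KKT complementary slackness check:
lambda_1 * g_1 = 5.85 * 1.05 = 6.1425
lambda_2 * g_2 = 4.05 * 4.15 = 16.8075
lambda_3 * g_3 = 3.12 * 0.19 = 0.5928
Total violation = 6.1425 + 16.8075 + 0.5928 = 23.5428


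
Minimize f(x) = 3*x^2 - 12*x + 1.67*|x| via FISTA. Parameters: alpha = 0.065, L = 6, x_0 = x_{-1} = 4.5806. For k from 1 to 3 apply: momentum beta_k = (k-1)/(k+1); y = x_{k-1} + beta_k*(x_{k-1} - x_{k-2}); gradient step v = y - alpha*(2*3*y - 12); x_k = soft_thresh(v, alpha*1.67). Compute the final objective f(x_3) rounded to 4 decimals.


FISTA on f(x) = 3*x^2 - 12*x + 1.67*|x|
L = 6, alpha = 0.065
Iteration 1: beta = 0.0, y = 4.5806 + 0.0*(4.5806 - 4.5806) = 4.5806
  grad(y) = 15.4836, v = y - alpha*grad = 3.5742
  prox(v) = soft_thresh(3.5742, 0.1086) = 3.4656
Iteration 2: beta = 0.3333, y = 3.4656 + 0.3333*(3.4656 - 4.5806) = 3.094
  grad(y) = 6.5637, v = y - alpha*grad = 2.6673
  prox(v) = soft_thresh(2.6673, 0.1086) = 2.5588
Iteration 3: beta = 0.5, y = 2.5588 + 0.5*(2.5588 - 3.4656) = 2.1053
  grad(y) = 0.632, v = y - alpha*grad = 2.0643
  prox(v) = soft_thresh(2.0643, 0.1086) = 1.9557
f(x_3) = 3*1.9557^2 - 12*1.9557 + 1.67*|1.9557| = -8.7281


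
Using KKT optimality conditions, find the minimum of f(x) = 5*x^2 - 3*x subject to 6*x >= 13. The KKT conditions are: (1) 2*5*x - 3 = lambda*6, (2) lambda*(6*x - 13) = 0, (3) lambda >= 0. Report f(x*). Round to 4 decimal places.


Step 1: Try lambda = 0 (constraint inactive).
x_unc = 3/(2*5) = 0.3
Check: 6*0.3 = 1.8 < 13 -- violated!
Step 2: Constraint must be active: 6*x = 13
x* = 13/6 = 2.1667 (rounded; the exact value 13/6 is used below)
lambda = (2*5*(13/6) - 3)/6 = 3.1111
Step 3: Compute optimal value.
f(x*) = 5*(13/6)^2 - 3*(13/6) = 16.9722


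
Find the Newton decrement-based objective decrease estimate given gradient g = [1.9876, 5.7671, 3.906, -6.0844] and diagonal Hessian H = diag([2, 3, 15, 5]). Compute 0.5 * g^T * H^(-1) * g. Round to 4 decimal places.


Step 1: H is diagonal, so H^(-1) * g = [0.9938, 1.9224, 0.2604, -1.2169].
Step 2: g^T H^(-1) g = sum_i g_i^2 / H_ii
  = (1.9876)^2/2 + (5.7671)^2/3 + (3.906)^2/15 + (-6.0844)^2/5
  = 1.9753 + 11.0865 + 1.0171 + 7.404 = 21.4829
Step 3: Objective decrease = 0.5 * g^T H^(-1) g = 10.7414


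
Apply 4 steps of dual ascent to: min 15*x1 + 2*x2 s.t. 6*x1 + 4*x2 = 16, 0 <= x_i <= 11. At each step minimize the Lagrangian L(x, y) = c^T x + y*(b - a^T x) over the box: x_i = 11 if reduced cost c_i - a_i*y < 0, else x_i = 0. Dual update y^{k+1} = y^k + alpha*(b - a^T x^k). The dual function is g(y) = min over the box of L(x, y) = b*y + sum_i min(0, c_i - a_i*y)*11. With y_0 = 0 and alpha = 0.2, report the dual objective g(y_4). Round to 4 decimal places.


Dual ascent for LP: min 15*x1 + 2*x2, 6*x1 + 4*x2 = 16, 0 <= x_i <= 11
Step 1: y^k = 0.0, reduced costs: (15.0, 2.0)
  x^k = (0.0, 0.0), subgradient = b - a^T x = 16.0
  y^{k+1} = 0.0 + 0.2*16.0 = 3.2
Step 2: y^k = 3.2, reduced costs: (-4.2, -10.8)
  x^k = (11.0, 11.0), subgradient = b - a^T x = -94.0
  y^{k+1} = 3.2 + 0.2*-94.0 = -15.6
Step 3: y^k = -15.6, reduced costs: (108.6, 64.4)
  x^k = (0.0, 0.0), subgradient = b - a^T x = 16.0
  y^{k+1} = -15.6 + 0.2*16.0 = -12.4
Step 4: y^k = -12.4, reduced costs: (89.4, 51.6)
  x^k = (0.0, 0.0), subgradient = b - a^T x = 16.0
  y^{k+1} = -12.4 + 0.2*16.0 = -9.2
Dual objective at y_4 = -9.2: reduced costs (70.2, 38.8), box minimizer x = (0.0, 0.0)
g(y_4) = b*y + (c1 - a1*y)*x1 + (c2 - a2*y)*x2 = 16*(-9.2) + 70.2*0.0 + 38.8*0.0 = -147.2 + 0.0 + 0.0 = -147.2


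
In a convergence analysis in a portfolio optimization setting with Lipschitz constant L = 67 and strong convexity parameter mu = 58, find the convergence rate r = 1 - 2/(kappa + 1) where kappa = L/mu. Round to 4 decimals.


Step 1: Compute the condition number.
kappa = L/mu = 67/58 = 1.1552
Step 2: Compute the convergence rate.
r = 1 - 2/(kappa + 1) = 1 - 2*mu/(L + mu) = (L - mu)/(L + mu) = 9/125 = 0.072


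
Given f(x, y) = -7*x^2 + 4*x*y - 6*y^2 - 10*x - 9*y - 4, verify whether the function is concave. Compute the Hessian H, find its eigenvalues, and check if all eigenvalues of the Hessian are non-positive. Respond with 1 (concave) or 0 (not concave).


The Hessian of f(x,y) = -7*x^2 + 4*x*y - 6*y^2 - 10*x - 9*y - 4 is:
H = [[-14, 4], [4, -12]]
Trace = -14 - 12 = -26
Determinant = -14*-12 - (4)^2 = 152
Discriminant = (-26)^2 - 4*152 = 68.0
Eigenvalues: lambda_1 = -17.1231, lambda_2 = -8.8769
The function is concave.

1


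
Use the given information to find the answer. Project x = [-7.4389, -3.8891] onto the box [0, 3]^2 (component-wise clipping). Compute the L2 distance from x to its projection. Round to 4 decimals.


Project each component onto [0, 3].
clip(-7.4389) = 0.0, clip(-3.8891) = 0.0
Projection = [0.0, 0.0]
Squared diffs: [55.3372, 15.1251]
Distance = sqrt(70.4623) = 8.3942


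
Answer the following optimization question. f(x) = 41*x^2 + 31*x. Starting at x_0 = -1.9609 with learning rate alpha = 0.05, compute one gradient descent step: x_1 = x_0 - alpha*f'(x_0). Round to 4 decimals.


We compute the gradient at x_0 and apply the update.
f'(x) = 82*x + 31
f'(-1.9609) = 82*-1.9609 + 31 = -129.7938
x_1 = -1.9609 - 0.05*-129.7938 = 4.5288


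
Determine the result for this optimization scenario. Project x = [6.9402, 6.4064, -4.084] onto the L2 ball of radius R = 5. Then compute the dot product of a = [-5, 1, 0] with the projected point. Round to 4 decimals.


Step 1: Compute ||x|| (intermediates to 6 decimals).
||x|| = sqrt(6.9402^2 + 6.4064^2 + (-4.084)^2) = 10.29016
Step 2: Project.
Since ||x|| > R, scale = R/||x|| = 5/10.29016 = 0.485901, proj(x) = scale * x
proj(x) = [3.37225, 3.112876, -1.98442]
Step 3: Dot product.
a^T * proj(x) = -5*3.37225 + 1*3.112876 + 0*(-1.98442) = -13.7484


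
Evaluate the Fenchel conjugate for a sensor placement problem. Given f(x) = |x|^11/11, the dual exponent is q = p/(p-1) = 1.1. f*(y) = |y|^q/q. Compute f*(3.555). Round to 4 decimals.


The conjugate exponent q satisfies 1/p + 1/q = 1.
p = 11, so q = 11/(11 - 1) = 1.1
|y|^q = 3.555^1.1 = 4.0357
f*(3.555) = 4.0357 / 1.1 = 3.6689


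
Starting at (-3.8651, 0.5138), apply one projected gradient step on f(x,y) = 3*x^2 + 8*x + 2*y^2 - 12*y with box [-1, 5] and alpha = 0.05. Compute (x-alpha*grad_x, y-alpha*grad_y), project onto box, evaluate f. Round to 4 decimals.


Step 1: Compute gradient at (-3.8651, 0.5138).
grad_x = 2*3*-3.8651 + 8 = -15.1906
grad_y = 2*2*0.5138 - 12 = -9.9448
Step 2: Gradient step.
x_raw = -3.8651 - 0.05*-15.1906 = -3.1056
y_raw = 0.5138 - 0.05*-9.9448 = 1.011
Step 3: Project onto [-1, 5].
x_proj = clip(-3.1056) = -1.0
y_proj = clip(1.011) = 1.011
Step 4: Evaluate f.
f(-1.0, 1.011) = -15.0881


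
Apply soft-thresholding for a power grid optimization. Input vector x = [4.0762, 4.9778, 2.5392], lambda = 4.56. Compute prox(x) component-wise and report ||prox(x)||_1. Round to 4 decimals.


Soft-thresholding with lambda = 4.56:
prox(4.0762) = sign(4.0762)*max(|4.0762| - 4.56, 0) = 0.0
prox(4.9778) = sign(4.9778)*max(|4.9778| - 4.56, 0) = 0.4178
prox(2.5392) = sign(2.5392)*max(|2.5392| - 4.56, 0) = 0.0
prox(x) = [0.0, 0.4178, 0.0]
||prox(x)||_1 = 0.0 + 0.4178 + 0.0 = 0.4178


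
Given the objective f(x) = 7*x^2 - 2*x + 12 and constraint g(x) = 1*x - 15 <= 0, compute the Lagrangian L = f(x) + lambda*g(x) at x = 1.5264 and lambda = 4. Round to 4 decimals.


Step 1: Evaluate f(x).
f(1.5264) = 7*1.5264^2 - 2*1.5264 + 12 = 25.2565
Step 2: Evaluate g(x).
g(1.5264) = 1*1.5264 - 15 = -13.4736
Step 3: Compute Lagrangian.
L = 25.2565 + 4*-13.4736 = -28.6379


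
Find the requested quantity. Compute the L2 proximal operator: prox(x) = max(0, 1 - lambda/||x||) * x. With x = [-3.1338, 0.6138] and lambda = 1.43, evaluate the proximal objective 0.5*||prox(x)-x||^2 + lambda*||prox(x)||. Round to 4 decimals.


Step 1: Compute ||x||.
||x|| = 3.1933
Step 2: Compute scaling factor.
scale = max(0, 1 - 1.43/3.1933) = 0.5522
Step 3: prox(x) = [-1.7305, 0.3389]
||prox(x)|| = 1.7633
Step 4: Proximal objective.
0.5*||prox-x||^2 = 1.0225
lambda*||prox|| = 2.5215
Total = 3.544


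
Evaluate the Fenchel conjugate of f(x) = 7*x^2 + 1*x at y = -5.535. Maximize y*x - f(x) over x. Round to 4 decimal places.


f*(y) = sup_x {y*x - a*x^2 - b*x} = sup_x {(y-b)*x - a*x^2}
FOC: (y - b) - 2a*x = 0 => x* = (y - b)/(2a)
x* = (-5.535 - 1)/(2*7) = -0.4668
f*(-5.535) = (y-b)^2/(4a) = (-5.535 - 1)^2/(4*7)
= 42.7062/28 = 1.5252


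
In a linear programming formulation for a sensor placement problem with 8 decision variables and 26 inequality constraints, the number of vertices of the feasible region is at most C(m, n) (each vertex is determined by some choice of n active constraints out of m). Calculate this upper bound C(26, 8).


Each vertex corresponds to some choice of n active constraints out of m, so the number of vertices is at most C(m, n) = m! / (n!(m-n)!).
m = 26, n = 8
Numerator: 26 * 25 * 24 * 23 * 22 * 21 * 20 * 19
Denominator: 8! = 40320
C(26, 8) = 1562275


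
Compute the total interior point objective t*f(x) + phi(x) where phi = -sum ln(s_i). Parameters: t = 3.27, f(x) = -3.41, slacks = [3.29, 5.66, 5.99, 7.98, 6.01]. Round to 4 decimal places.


Step 1: Compute log-barrier.
ln values: [1.1909, 1.7334, 1.7901, 2.0769, 1.7934]
phi = -(1.1909 + 1.7334 + 1.7901 + 2.0769 + 1.7934) = -8.5848
Step 2: Compute augmented objective.
t*f(x) = 3.27*-3.41 = -11.1507
Total = -11.1507 - 8.5848 = -19.7355


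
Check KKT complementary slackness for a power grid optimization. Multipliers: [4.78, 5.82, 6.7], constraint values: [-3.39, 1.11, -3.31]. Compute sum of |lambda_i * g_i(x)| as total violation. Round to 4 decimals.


KKT complementary slackness check:
lambda_1 * g_1 = 4.78 * -3.39 = -16.2042
lambda_2 * g_2 = 5.82 * 1.11 = 6.4602
lambda_3 * g_3 = 6.7 * -3.31 = -22.177
Total violation = 16.2042 + 6.4602 + 22.177 = 44.8414


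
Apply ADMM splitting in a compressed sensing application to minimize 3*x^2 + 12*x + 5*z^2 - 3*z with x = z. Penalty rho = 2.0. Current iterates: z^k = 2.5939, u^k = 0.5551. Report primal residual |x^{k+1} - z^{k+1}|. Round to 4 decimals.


ADMM iteration with rho = 2.0, z^k = 2.5939, u^k = 0.5551
Step 1: x-update.
Minimize 3*x^2 + 12*x + (2.0/2)*(x - 2.5939 + 0.5551)^2
FOC: (2*3 + 2.0)*x = -12 + 2.0*(2.5939 - 0.5551)
x^{k+1} = -0.9903
Step 2: z-update.
Minimize 5*z^2 - 3*z + (2.0/2)*(-0.9903 - z + 0.5551)^2
FOC: (2*5 + 2.0)*z = 3 + 2.0*(-0.9903 + 0.5551)
z^{k+1} = 0.1775
Step 3: u-update.
u^{k+1} = 0.5551 - 0.9903 - 0.1775 = -0.6127
Step 4: Primal residual = |-0.9903 - 0.1775| = 1.1678


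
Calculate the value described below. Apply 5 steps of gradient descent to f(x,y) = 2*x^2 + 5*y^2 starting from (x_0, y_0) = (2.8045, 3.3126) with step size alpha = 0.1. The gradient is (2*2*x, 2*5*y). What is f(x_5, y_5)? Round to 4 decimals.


Gradient descent on f(x,y) = 2*x^2 + 5*y^2.
Starting point: (2.8045, 3.3126), alpha = 0.1
Step 1: grad_x = 2*2*2.8045 = 11.218, grad_y = 2*5*3.3126 = 33.126
  x_1 = 2.8045 - 0.1*11.218 = 1.6827
  y_1 = 3.3126 - 0.1*33.126 = -0.0
Step 2: grad_x = 2*2*1.6827 = 6.7308, grad_y = 2*5*-0.0 = -0.0
  x_2 = 1.6827 - 0.1*6.7308 = 1.0096
  y_2 = -0.0 - 0.1*-0.0 = 0.0
Step 3: grad_x = 2*2*1.0096 = 4.0385, grad_y = 2*5*0.0 = 0.0
  x_3 = 1.0096 - 0.1*4.0385 = 0.6058
  y_3 = 0.0 - 0.1*0.0 = 0.0
Step 4: grad_x = 2*2*0.6058 = 2.4231, grad_y = 2*5*0.0 = 0.0
  x_4 = 0.6058 - 0.1*2.4231 = 0.3635
  y_4 = 0.0 - 0.1*0.0 = 0.0
Step 5: grad_x = 2*2*0.3635 = 1.4539, grad_y = 2*5*0.0 = 0.0
  x_5 = 0.3635 - 0.1*1.4539 = 0.2181
  y_5 = 0.0 - 0.1*0.0 = 0.0
f(0.2181, 0.0) = 2*0.2181^2 + 5*0.0^2 = 0.0951
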